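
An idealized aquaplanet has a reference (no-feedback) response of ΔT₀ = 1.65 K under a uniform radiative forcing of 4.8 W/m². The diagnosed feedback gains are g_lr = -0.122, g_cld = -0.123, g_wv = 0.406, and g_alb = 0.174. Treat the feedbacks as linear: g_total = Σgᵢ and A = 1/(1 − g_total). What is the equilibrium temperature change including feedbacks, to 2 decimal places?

Total gain g = -0.122 − 0.123 + 0.406 + 0.174 = 0.335.
Amplification A = 1/(1 − 0.335) = 1.504.
ΔT = 1.65 × 1.504 = 2.48 K.

2.48 K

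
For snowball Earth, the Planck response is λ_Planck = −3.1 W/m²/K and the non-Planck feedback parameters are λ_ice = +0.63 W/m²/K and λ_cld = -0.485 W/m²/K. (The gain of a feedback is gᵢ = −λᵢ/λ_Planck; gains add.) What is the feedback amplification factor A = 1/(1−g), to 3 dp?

1.049

Convert to gains: g_ice = 0.63/3.1 = 0.2032; g_cld = -0.485/3.1 = -0.1565.
Total gain g = 0.0467.
A = 1/(1 − 0.0467) = 1.049.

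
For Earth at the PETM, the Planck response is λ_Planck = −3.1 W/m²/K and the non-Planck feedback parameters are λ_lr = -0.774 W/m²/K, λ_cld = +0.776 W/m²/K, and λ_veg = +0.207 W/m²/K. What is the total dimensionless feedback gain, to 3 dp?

0.067

Convert to gains: g_lr = -0.774/3.1 = -0.2497; g_cld = 0.776/3.1 = 0.2503; g_veg = 0.207/3.1 = 0.06677.
Total gain g = 0.06737.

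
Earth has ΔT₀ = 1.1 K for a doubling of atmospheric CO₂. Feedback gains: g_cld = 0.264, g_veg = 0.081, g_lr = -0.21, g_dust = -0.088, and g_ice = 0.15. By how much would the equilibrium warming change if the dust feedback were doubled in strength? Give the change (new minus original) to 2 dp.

Original: g = 0.197, ΔT = 1.1/(1−0.197) = 1.3699 K.
With doubled dust: g' = 0.109, ΔT' = 1.1/(1−0.109) = 1.2346 K.
Change = 1.2346 − 1.3699 = -0.14 K.

-0.14 K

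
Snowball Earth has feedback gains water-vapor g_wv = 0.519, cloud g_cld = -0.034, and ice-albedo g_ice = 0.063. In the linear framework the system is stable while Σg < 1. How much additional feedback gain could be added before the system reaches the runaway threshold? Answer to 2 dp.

0.45

Current total gain = 0.519 − 0.034 + 0.063 = 0.548.
Margin to runaway = 1 − 0.548 = 0.45.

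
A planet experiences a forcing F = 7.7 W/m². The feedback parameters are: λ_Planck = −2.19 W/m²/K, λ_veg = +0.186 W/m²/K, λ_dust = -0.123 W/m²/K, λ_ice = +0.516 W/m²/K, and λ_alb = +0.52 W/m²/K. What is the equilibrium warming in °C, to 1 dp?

Net feedback parameter λ = (−2.19) + (+0.186) + (-0.123) + (+0.516) + (+0.52) = -1.091 W/m²/K.
ΔT = −F/λ = −7.7/(-1.091) = 7.1 °C.

7.1 °C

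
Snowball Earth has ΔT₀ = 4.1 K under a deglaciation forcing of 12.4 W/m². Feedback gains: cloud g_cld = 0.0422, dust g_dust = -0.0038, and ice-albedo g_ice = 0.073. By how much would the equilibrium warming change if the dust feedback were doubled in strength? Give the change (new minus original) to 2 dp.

Original: g = 0.1114, ΔT = 4.1/(1−0.1114) = 4.6140 K.
With doubled dust: g' = 0.1076, ΔT' = 4.1/(1−0.1076) = 4.5944 K.
Change = 4.5944 − 4.6140 = -0.02 K.

-0.02 K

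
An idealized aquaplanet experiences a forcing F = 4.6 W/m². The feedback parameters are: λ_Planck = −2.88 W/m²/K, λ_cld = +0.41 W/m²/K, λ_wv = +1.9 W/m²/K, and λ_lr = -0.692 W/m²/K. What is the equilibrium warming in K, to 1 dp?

Net feedback parameter λ = (−2.88) + (+0.41) + (+1.9) + (-0.692) = -1.262 W/m²/K.
ΔT = −F/λ = −4.6/(-1.262) = 3.6 K.

3.6 K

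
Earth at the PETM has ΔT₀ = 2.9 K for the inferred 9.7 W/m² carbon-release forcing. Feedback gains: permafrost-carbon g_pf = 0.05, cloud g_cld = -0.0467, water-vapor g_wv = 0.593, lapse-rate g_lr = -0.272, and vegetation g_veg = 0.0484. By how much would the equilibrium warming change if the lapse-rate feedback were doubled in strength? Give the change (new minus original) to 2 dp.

Original: g = 0.3727, ΔT = 2.9/(1−0.3727) = 4.6230 K.
With doubled lapse-rate: g' = 0.1007, ΔT' = 2.9/(1−0.1007) = 3.2247 K.
Change = 3.2247 − 4.6230 = -1.40 K.

-1.40 K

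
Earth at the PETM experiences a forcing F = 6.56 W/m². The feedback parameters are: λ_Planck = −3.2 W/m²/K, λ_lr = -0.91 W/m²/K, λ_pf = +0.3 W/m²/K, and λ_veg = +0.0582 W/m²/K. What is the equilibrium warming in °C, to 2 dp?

Net feedback parameter λ = (−3.2) + (-0.91) + (+0.3) + (+0.0582) = -3.7518 W/m²/K.
ΔT = −F/λ = −6.56/(-3.7518) = 1.75 °C.

1.75 °C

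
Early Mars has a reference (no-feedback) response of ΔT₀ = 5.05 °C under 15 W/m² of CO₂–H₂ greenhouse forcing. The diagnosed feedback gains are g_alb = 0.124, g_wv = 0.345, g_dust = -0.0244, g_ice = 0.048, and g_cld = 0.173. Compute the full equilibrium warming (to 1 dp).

Total gain g = 0.124 + 0.345 − 0.0244 + 0.048 + 0.173 = 0.6656.
Amplification A = 1/(1 − 0.6656) = 2.99.
ΔT = 5.05 × 2.99 = 15.1 °C.

15.1 °C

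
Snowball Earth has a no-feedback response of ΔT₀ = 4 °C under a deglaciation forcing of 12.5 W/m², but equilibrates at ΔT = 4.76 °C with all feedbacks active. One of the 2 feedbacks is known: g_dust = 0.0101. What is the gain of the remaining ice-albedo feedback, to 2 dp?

Amplification A = ΔT/ΔT₀ = 4.76/4 = 1.19.
Total gain g = 1 − 1/A = 1 − 1/1.19 = 0.1597.
The known gain is 0.0101.
g_ice = 0.1597 − 0.0101 = 0.15.

0.15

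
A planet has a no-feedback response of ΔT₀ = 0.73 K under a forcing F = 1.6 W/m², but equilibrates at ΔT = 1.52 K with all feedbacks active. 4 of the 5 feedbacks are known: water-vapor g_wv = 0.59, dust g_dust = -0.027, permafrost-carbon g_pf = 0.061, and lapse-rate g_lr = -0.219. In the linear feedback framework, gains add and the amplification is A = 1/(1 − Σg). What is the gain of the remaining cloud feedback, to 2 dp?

0.11

Amplification A = ΔT/ΔT₀ = 1.52/0.73 = 2.082.
Total gain g = 1 − 1/A = 1 − 1/2.082 = 0.5197.
Known gains sum to 0.59 − 0.027 + 0.061 − 0.219 = 0.405.
g_cld = 0.5197 − 0.405 = 0.11.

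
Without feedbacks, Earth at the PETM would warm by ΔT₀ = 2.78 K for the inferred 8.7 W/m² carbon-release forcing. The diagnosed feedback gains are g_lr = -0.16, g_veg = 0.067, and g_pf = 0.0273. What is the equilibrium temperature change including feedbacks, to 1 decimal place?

2.6 K

Total gain g = -0.16 + 0.067 + 0.0273 = -0.0657.
Amplification A = 1/(1 + 0.0657) = 0.9384.
ΔT = 2.78 × 0.9384 = 2.6 K.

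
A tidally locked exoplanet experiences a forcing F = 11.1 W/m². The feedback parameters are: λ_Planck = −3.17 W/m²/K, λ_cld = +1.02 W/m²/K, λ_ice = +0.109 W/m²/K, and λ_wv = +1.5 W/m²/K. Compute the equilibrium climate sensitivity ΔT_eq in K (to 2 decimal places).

20.52 K

Net feedback parameter λ = (−3.17) + (+1.02) + (+0.109) + (+1.5) = -0.541 W/m²/K.
ΔT = −F/λ = −11.1/(-0.541) = 20.52 K.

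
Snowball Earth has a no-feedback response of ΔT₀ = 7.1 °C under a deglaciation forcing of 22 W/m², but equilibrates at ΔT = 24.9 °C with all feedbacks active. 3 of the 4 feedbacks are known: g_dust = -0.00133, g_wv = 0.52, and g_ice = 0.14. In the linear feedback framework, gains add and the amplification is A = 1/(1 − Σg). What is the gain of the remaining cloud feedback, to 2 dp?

Amplification A = ΔT/ΔT₀ = 24.9/7.1 = 3.507.
Total gain g = 1 − 1/A = 1 − 1/3.507 = 0.7149.
Known gains sum to -0.00133 + 0.52 + 0.14 = 0.65867.
g_cld = 0.7149 − 0.65867 = 0.06.

0.06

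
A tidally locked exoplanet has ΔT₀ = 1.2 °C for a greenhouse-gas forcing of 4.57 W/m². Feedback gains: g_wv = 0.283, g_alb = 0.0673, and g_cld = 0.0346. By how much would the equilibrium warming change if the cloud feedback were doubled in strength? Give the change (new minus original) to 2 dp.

0.12 °C

Original: g = 0.3849, ΔT = 1.2/(1−0.3849) = 1.9509 °C.
With doubled cloud: g' = 0.4195, ΔT' = 1.2/(1−0.4195) = 2.0672 °C.
Change = 2.0672 − 1.9509 = 0.12 °C.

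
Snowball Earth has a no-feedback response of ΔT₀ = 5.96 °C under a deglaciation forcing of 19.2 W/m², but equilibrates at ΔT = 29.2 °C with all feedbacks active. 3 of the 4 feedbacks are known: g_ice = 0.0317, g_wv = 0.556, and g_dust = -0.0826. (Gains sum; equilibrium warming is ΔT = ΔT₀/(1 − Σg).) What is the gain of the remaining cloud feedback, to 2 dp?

0.29

Amplification A = ΔT/ΔT₀ = 29.2/5.96 = 4.899.
Total gain g = 1 − 1/A = 1 − 1/4.899 = 0.7959.
Known gains sum to 0.0317 + 0.556 − 0.0826 = 0.5051.
g_cld = 0.7959 − 0.5051 = 0.29.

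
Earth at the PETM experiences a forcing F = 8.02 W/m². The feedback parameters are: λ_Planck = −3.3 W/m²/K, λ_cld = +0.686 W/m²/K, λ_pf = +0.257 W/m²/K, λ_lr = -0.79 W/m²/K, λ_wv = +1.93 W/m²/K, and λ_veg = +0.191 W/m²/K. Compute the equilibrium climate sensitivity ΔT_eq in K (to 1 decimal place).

7.8 K

Net feedback parameter λ = (−3.3) + (+0.686) + (+0.257) + (-0.79) + (+1.93) + (+0.191) = -1.026 W/m²/K.
ΔT = −F/λ = −8.02/(-1.026) = 7.8 K.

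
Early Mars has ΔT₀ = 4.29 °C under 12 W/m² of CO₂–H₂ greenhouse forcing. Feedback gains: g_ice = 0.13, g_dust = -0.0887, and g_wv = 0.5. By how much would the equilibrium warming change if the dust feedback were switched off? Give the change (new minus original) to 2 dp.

2.24 °C

Original: g = 0.5413, ΔT = 4.29/(1−0.5413) = 9.3525 °C.
Without dust: g' = 0.63, ΔT' = 4.29/(1−0.63) = 11.5946 °C.
Change = 11.5946 − 9.3525 = 2.24 °C.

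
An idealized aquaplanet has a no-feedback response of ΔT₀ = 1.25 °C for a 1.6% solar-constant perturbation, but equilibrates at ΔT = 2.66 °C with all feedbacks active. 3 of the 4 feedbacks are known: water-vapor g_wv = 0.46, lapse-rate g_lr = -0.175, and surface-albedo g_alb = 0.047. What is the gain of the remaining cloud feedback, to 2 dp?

0.20

Amplification A = ΔT/ΔT₀ = 2.66/1.25 = 2.128.
Total gain g = 1 − 1/A = 1 − 1/2.128 = 0.5301.
Known gains sum to 0.46 − 0.175 + 0.047 = 0.332.
g_cld = 0.5301 − 0.332 = 0.20.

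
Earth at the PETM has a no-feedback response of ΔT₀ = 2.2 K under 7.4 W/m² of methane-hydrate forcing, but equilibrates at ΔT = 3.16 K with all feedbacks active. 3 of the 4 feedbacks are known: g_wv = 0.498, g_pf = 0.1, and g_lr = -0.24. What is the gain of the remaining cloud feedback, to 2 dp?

Amplification A = ΔT/ΔT₀ = 3.16/2.2 = 1.436.
Total gain g = 1 − 1/A = 1 − 1/1.436 = 0.3036.
Known gains sum to 0.498 + 0.1 − 0.24 = 0.358.
g_cld = 0.3036 − 0.358 = -0.05.

-0.05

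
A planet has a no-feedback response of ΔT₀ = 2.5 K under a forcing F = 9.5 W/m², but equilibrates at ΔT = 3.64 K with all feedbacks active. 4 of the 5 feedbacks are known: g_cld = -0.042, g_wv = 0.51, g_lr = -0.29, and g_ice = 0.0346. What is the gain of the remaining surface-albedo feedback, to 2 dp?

Amplification A = ΔT/ΔT₀ = 3.64/2.5 = 1.456.
Total gain g = 1 − 1/A = 1 − 1/1.456 = 0.3132.
Known gains sum to -0.042 + 0.51 − 0.29 + 0.0346 = 0.2126.
g_alb = 0.3132 − 0.2126 = 0.10.

0.10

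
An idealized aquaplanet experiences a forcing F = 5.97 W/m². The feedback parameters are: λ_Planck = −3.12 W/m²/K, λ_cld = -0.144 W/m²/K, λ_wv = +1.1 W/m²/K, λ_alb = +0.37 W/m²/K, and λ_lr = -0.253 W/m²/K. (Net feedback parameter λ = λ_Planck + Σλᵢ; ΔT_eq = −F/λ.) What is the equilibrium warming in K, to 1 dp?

Net feedback parameter λ = (−3.12) + (-0.144) + (+1.1) + (+0.37) + (-0.253) = -2.047 W/m²/K.
ΔT = −F/λ = −5.97/(-2.047) = 2.9 K.

2.9 K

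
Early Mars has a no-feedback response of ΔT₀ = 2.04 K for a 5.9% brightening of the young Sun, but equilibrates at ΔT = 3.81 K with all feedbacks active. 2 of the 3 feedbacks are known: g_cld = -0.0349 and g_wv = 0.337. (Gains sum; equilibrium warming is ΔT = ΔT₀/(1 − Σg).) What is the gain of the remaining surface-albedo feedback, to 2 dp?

0.16

Amplification A = ΔT/ΔT₀ = 3.81/2.04 = 1.868.
Total gain g = 1 − 1/A = 1 − 1/1.868 = 0.4647.
Known gains sum to -0.0349 + 0.337 = 0.3021.
g_alb = 0.4647 − 0.3021 = 0.16.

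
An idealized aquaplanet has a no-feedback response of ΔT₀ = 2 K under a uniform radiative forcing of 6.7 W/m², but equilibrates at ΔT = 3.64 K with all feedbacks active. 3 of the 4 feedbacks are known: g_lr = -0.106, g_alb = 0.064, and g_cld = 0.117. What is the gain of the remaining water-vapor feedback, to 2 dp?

Amplification A = ΔT/ΔT₀ = 3.64/2 = 1.82.
Total gain g = 1 − 1/A = 1 − 1/1.82 = 0.4505.
Known gains sum to -0.106 + 0.064 + 0.117 = 0.075.
g_wv = 0.4505 − 0.075 = 0.38.

0.38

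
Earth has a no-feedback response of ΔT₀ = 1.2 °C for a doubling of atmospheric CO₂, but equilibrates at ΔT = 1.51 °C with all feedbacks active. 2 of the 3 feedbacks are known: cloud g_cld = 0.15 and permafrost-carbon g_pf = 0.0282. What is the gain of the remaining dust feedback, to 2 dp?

0.03

Amplification A = ΔT/ΔT₀ = 1.51/1.2 = 1.258.
Total gain g = 1 − 1/A = 1 − 1/1.258 = 0.2051.
Known gains sum to 0.15 + 0.0282 = 0.1782.
g_dust = 0.2051 − 0.1782 = 0.03.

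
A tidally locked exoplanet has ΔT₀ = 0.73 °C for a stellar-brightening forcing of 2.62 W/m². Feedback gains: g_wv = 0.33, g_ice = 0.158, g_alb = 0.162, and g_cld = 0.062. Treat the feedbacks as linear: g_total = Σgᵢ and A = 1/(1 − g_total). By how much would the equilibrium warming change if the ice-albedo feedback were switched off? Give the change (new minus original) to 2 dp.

-0.90 °C

Original: g = 0.712, ΔT = 0.73/(1−0.712) = 2.5347 °C.
Without ice-albedo: g' = 0.554, ΔT' = 0.73/(1−0.554) = 1.6368 °C.
Change = 1.6368 − 2.5347 = -0.90 °C.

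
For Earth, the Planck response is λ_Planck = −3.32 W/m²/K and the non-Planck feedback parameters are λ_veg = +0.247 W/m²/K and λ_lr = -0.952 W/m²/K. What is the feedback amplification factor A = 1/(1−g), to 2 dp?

Convert to gains: g_veg = 0.247/3.32 = 0.0744; g_lr = -0.952/3.32 = -0.2867.
Total gain g = -0.2123.
A = 1/(1 + 0.2123) = 0.82.

0.82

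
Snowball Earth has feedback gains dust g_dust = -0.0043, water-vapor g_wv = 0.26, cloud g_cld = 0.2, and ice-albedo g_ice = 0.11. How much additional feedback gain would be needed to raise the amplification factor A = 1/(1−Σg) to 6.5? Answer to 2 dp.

Current total gain = 0.5657.
Target gain for A = 6.5: g* = 1 − 1/6.5 = 0.8462.
Additional gain needed = 0.8462 − 0.5657 = 0.28.

0.28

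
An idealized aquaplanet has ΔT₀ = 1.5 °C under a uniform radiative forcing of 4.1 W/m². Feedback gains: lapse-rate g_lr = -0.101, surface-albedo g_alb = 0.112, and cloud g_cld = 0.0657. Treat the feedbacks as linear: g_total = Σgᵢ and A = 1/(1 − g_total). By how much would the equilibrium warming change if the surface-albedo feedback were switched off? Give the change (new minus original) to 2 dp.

-0.18 °C

Original: g = 0.0767, ΔT = 1.5/(1−0.0767) = 1.6246 °C.
Without surface-albedo: g' = -0.0353, ΔT' = 1.5/(1+0.0353) = 1.4489 °C.
Change = 1.4489 − 1.6246 = -0.18 °C.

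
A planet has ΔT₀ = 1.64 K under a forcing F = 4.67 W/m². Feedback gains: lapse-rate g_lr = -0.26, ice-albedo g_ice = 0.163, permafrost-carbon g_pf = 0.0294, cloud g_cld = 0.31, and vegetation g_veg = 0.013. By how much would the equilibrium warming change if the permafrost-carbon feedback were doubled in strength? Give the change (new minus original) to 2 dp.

Original: g = 0.2554, ΔT = 1.64/(1−0.2554) = 2.2025 K.
With doubled permafrost-carbon: g' = 0.2848, ΔT' = 1.64/(1−0.2848) = 2.2931 K.
Change = 2.2931 − 2.2025 = 0.09 K.

0.09 K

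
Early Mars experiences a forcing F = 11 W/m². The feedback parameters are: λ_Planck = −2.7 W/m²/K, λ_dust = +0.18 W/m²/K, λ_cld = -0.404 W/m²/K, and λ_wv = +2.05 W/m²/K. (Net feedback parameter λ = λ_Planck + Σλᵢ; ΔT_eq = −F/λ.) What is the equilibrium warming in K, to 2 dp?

Net feedback parameter λ = (−2.7) + (+0.18) + (-0.404) + (+2.05) = -0.874 W/m²/K.
ΔT = −F/λ = −11/(-0.874) = 12.59 K.

12.59 K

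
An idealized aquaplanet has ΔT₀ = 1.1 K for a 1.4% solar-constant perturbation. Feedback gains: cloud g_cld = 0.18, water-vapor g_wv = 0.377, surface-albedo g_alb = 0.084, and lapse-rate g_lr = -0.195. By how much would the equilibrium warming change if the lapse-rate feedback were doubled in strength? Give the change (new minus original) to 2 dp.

-0.52 K

Original: g = 0.446, ΔT = 1.1/(1−0.446) = 1.9856 K.
With doubled lapse-rate: g' = 0.251, ΔT' = 1.1/(1−0.251) = 1.4686 K.
Change = 1.4686 − 1.9856 = -0.52 K.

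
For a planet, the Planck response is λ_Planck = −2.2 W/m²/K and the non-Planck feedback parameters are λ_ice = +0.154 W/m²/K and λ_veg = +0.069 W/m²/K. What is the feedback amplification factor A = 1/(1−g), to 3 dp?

1.113

Convert to gains: g_ice = 0.154/2.2 = 0.07; g_veg = 0.069/2.2 = 0.03136.
Total gain g = 0.10136.
A = 1/(1 − 0.10136) = 1.113.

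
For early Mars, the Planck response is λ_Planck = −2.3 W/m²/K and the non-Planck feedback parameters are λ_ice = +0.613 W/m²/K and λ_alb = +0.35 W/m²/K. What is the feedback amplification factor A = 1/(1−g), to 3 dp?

Convert to gains: g_ice = 0.613/2.3 = 0.2665; g_alb = 0.35/2.3 = 0.1522.
Total gain g = 0.4187.
A = 1/(1 − 0.4187) = 1.720.

1.720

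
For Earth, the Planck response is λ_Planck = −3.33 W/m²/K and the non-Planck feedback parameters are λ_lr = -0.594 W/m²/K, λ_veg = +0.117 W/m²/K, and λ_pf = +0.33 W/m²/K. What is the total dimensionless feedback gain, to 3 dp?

Convert to gains: g_lr = -0.594/3.33 = -0.1784; g_veg = 0.117/3.33 = 0.03514; g_pf = 0.33/3.33 = 0.0991.
Total gain g = -0.04416.

-0.044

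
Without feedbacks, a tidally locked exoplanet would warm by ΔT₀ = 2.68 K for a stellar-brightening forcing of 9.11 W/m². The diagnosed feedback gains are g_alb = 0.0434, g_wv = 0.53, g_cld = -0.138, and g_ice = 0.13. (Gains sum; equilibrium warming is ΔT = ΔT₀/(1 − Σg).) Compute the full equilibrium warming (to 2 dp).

Total gain g = 0.0434 + 0.53 − 0.138 + 0.13 = 0.5654.
Amplification A = 1/(1 − 0.5654) = 2.301.
ΔT = 2.68 × 2.301 = 6.17 K.

6.17 K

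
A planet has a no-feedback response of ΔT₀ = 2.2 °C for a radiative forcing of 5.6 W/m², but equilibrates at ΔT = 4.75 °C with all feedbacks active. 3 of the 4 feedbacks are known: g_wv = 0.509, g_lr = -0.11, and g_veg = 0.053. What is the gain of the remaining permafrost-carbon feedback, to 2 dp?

Amplification A = ΔT/ΔT₀ = 4.75/2.2 = 2.159.
Total gain g = 1 − 1/A = 1 − 1/2.159 = 0.5368.
Known gains sum to 0.509 − 0.11 + 0.053 = 0.452.
g_pf = 0.5368 − 0.452 = 0.08.

0.08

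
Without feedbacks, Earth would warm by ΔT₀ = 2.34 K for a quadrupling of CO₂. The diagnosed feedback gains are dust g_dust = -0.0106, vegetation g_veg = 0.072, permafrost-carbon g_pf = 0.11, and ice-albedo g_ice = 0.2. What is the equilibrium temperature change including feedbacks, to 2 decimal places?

3.72 K

Total gain g = -0.0106 + 0.072 + 0.11 + 0.2 = 0.3714.
Amplification A = 1/(1 − 0.3714) = 1.591.
ΔT = 2.34 × 1.591 = 3.72 K.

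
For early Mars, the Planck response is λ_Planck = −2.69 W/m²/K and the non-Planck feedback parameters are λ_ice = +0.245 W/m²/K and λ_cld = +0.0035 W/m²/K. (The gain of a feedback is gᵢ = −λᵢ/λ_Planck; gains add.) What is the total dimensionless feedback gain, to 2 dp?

0.09

Convert to gains: g_ice = 0.245/2.69 = 0.09108; g_cld = 0.0035/2.69 = 0.001301.
Total gain g = 0.092381.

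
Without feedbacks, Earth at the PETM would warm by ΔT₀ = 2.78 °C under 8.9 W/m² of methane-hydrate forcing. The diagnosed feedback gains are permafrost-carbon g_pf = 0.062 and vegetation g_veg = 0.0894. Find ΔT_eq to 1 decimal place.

Total gain g = 0.062 + 0.0894 = 0.1514.
Amplification A = 1/(1 − 0.1514) = 1.178.
ΔT = 2.78 × 1.178 = 3.3 °C.

3.3 °C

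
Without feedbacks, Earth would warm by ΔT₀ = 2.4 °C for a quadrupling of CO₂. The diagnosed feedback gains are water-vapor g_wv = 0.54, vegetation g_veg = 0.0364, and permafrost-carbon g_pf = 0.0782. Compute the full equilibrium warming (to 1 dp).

Total gain g = 0.54 + 0.0364 + 0.0782 = 0.6546.
Amplification A = 1/(1 − 0.6546) = 2.895.
ΔT = 2.4 × 2.895 = 6.9 °C.

6.9 °C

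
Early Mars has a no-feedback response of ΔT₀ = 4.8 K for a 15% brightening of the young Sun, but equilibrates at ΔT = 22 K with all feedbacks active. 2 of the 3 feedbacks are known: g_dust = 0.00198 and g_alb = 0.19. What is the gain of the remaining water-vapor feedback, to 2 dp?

0.59

Amplification A = ΔT/ΔT₀ = 22/4.8 = 4.583.
Total gain g = 1 − 1/A = 1 − 1/4.583 = 0.7818.
Known gains sum to 0.00198 + 0.19 = 0.19198.
g_wv = 0.7818 − 0.19198 = 0.59.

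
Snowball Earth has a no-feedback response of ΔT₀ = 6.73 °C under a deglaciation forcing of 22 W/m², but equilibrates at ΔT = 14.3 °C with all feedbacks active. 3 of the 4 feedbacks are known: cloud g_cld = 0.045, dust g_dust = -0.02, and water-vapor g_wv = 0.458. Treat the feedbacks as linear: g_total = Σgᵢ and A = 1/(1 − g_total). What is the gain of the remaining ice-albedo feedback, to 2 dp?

Amplification A = ΔT/ΔT₀ = 14.3/6.73 = 2.125.
Total gain g = 1 − 1/A = 1 − 1/2.125 = 0.5294.
Known gains sum to 0.045 − 0.02 + 0.458 = 0.483.
g_ice = 0.5294 − 0.483 = 0.05.

0.05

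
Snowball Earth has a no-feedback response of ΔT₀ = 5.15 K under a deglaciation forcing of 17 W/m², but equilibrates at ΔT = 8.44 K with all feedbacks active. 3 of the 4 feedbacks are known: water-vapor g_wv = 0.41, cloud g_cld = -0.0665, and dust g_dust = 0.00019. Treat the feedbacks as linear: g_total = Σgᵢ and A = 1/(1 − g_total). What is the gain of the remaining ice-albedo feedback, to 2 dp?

0.05

Amplification A = ΔT/ΔT₀ = 8.44/5.15 = 1.639.
Total gain g = 1 − 1/A = 1 − 1/1.639 = 0.3899.
Known gains sum to 0.41 − 0.0665 + 0.00019 = 0.34369.
g_ice = 0.3899 − 0.34369 = 0.05.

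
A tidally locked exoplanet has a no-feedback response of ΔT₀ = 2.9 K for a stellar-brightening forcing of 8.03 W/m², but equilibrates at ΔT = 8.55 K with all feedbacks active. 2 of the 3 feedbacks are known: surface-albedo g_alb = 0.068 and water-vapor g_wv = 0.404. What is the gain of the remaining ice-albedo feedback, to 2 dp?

Amplification A = ΔT/ΔT₀ = 8.55/2.9 = 2.948.
Total gain g = 1 − 1/A = 1 − 1/2.948 = 0.6608.
Known gains sum to 0.068 + 0.404 = 0.472.
g_ice = 0.6608 − 0.472 = 0.19.

0.19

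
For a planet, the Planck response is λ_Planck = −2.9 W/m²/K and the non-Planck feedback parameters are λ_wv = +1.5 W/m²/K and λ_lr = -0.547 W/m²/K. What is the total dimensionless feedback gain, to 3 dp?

Convert to gains: g_wv = 1.5/2.9 = 0.5172; g_lr = -0.547/2.9 = -0.1886.
Total gain g = 0.3286.

0.329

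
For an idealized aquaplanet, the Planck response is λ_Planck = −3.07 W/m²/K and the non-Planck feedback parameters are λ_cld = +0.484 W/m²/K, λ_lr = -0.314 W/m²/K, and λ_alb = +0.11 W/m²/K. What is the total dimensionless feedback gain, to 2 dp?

0.09

Convert to gains: g_cld = 0.484/3.07 = 0.1577; g_lr = -0.314/3.07 = -0.1023; g_alb = 0.11/3.07 = 0.03583.
Total gain g = 0.09123.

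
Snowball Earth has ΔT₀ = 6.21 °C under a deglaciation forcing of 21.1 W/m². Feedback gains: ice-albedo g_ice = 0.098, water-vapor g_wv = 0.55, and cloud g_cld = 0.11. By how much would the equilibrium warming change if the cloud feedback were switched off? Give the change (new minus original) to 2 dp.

Original: g = 0.758, ΔT = 6.21/(1−0.758) = 25.6612 °C.
Without cloud: g' = 0.648, ΔT' = 6.21/(1−0.648) = 17.6420 °C.
Change = 17.6420 − 25.6612 = -8.02 °C.

-8.02 °C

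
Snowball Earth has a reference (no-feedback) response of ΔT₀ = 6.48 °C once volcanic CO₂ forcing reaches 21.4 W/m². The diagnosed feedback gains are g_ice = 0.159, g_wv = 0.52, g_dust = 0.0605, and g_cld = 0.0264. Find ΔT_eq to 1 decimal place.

27.7 °C

Total gain g = 0.159 + 0.52 + 0.0605 + 0.0264 = 0.7659.
Amplification A = 1/(1 − 0.7659) = 4.272.
ΔT = 6.48 × 4.272 = 27.7 °C.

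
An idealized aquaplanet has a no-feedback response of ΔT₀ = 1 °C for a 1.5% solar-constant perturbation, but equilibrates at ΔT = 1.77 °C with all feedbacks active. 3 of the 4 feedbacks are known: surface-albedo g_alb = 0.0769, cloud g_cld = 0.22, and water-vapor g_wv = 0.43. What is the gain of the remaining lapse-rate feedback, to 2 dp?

Amplification A = ΔT/ΔT₀ = 1.77/1 = 1.77.
Total gain g = 1 − 1/A = 1 − 1/1.77 = 0.435.
Known gains sum to 0.0769 + 0.22 + 0.43 = 0.7269.
g_lr = 0.435 − 0.7269 = -0.29.

-0.29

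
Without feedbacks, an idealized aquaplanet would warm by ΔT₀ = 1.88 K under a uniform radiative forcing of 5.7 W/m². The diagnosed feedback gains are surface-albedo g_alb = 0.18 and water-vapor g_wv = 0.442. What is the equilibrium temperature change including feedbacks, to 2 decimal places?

4.97 K

Total gain g = 0.18 + 0.442 = 0.622.
Amplification A = 1/(1 − 0.622) = 2.646.
ΔT = 1.88 × 2.646 = 4.97 K.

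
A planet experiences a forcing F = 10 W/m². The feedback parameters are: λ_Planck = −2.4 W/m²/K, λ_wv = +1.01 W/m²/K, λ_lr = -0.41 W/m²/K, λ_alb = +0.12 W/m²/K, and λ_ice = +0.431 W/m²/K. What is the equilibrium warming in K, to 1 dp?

Net feedback parameter λ = (−2.4) + (+1.01) + (-0.41) + (+0.12) + (+0.431) = -1.249 W/m²/K.
ΔT = −F/λ = −10/(-1.249) = 8.0 K.

8.0 K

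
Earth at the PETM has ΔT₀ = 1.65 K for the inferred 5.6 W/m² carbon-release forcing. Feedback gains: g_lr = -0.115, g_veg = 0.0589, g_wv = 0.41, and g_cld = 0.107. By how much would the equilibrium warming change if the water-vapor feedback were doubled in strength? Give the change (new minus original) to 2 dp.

Original: g = 0.4609, ΔT = 1.65/(1−0.4609) = 3.0607 K.
With doubled water-vapor: g' = 0.8709, ΔT' = 1.65/(1−0.8709) = 12.7808 K.
Change = 12.7808 − 3.0607 = 9.72 K.

9.72 K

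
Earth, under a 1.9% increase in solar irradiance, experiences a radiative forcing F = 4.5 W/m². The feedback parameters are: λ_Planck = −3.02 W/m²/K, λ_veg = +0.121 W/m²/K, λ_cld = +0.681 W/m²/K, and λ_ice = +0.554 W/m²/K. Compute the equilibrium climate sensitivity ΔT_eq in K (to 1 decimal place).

2.7 K

Net feedback parameter λ = (−3.02) + (+0.121) + (+0.681) + (+0.554) = -1.664 W/m²/K.
ΔT = −F/λ = −4.5/(-1.664) = 2.7 K.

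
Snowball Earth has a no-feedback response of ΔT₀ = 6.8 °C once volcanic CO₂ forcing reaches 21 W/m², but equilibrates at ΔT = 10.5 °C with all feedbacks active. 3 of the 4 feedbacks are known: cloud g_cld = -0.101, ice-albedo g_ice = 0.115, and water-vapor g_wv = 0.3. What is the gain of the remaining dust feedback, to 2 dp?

0.04

Amplification A = ΔT/ΔT₀ = 10.5/6.8 = 1.544.
Total gain g = 1 − 1/A = 1 − 1/1.544 = 0.3523.
Known gains sum to -0.101 + 0.115 + 0.3 = 0.314.
g_dust = 0.3523 − 0.314 = 0.04.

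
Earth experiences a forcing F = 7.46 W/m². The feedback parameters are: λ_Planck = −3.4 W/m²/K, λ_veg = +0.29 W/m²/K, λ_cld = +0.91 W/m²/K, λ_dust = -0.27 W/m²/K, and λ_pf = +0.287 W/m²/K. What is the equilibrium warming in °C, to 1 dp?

3.4 °C

Net feedback parameter λ = (−3.4) + (+0.29) + (+0.91) + (-0.27) + (+0.287) = -2.183 W/m²/K.
ΔT = −F/λ = −7.46/(-2.183) = 3.4 °C.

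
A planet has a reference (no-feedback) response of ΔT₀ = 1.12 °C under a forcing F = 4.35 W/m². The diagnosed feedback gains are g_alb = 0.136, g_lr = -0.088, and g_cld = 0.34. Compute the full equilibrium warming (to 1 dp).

1.8 °C

Total gain g = 0.136 − 0.088 + 0.34 = 0.388.
Amplification A = 1/(1 − 0.388) = 1.634.
ΔT = 1.12 × 1.634 = 1.8 °C.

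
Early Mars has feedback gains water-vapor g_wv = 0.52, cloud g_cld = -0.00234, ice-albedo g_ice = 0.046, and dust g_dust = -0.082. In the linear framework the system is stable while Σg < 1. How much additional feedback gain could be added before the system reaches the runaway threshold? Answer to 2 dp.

Current total gain = 0.52 − 0.00234 + 0.046 − 0.082 = 0.48166.
Margin to runaway = 1 − 0.48166 = 0.52.

0.52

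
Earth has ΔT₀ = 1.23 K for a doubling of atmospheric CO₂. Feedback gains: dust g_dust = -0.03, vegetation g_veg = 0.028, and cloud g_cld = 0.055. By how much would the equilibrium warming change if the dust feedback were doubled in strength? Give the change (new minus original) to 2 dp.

Original: g = 0.053, ΔT = 1.23/(1−0.053) = 1.2988 K.
With doubled dust: g' = 0.023, ΔT' = 1.23/(1−0.023) = 1.2590 K.
Change = 1.2590 − 1.2988 = -0.04 K.

-0.04 K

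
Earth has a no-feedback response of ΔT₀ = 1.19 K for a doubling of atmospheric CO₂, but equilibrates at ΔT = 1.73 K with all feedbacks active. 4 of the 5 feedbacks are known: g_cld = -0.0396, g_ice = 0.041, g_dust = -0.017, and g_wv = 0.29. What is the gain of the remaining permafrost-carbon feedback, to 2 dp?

Amplification A = ΔT/ΔT₀ = 1.73/1.19 = 1.454.
Total gain g = 1 − 1/A = 1 − 1/1.454 = 0.3122.
Known gains sum to -0.0396 + 0.041 − 0.017 + 0.29 = 0.2744.
g_pf = 0.3122 − 0.2744 = 0.04.

0.04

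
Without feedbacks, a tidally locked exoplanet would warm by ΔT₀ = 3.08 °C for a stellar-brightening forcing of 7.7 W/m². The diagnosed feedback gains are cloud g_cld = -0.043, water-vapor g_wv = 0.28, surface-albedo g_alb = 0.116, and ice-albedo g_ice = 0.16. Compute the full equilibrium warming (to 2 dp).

Total gain g = -0.043 + 0.28 + 0.116 + 0.16 = 0.513.
Amplification A = 1/(1 − 0.513) = 2.053.
ΔT = 3.08 × 2.053 = 6.32 °C.

6.32 °C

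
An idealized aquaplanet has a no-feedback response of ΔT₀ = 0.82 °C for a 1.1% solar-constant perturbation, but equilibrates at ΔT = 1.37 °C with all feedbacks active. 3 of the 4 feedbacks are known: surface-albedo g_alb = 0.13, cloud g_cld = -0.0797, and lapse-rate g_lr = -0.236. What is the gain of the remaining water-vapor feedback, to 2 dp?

0.59

Amplification A = ΔT/ΔT₀ = 1.37/0.82 = 1.671.
Total gain g = 1 − 1/A = 1 − 1/1.671 = 0.4016.
Known gains sum to 0.13 − 0.0797 − 0.236 = -0.1857.
g_wv = 0.4016 + 0.1857 = 0.59.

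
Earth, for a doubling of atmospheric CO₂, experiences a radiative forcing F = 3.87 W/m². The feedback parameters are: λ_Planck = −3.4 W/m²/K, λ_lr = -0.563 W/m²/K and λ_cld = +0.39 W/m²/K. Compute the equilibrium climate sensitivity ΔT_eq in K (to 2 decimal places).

1.08 K

Net feedback parameter λ = (−3.4) + (-0.563) + (+0.39) = -3.573 W/m²/K.
ΔT = −F/λ = −3.87/(-3.573) = 1.08 K.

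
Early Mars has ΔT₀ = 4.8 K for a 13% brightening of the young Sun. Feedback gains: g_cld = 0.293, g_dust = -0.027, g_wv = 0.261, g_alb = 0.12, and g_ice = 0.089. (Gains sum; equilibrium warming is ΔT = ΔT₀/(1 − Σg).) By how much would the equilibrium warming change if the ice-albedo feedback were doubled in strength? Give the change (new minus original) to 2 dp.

Original: g = 0.736, ΔT = 4.8/(1−0.736) = 18.1818 K.
With doubled ice-albedo: g' = 0.825, ΔT' = 4.8/(1−0.825) = 27.4286 K.
Change = 27.4286 − 18.1818 = 9.25 K.

9.25 K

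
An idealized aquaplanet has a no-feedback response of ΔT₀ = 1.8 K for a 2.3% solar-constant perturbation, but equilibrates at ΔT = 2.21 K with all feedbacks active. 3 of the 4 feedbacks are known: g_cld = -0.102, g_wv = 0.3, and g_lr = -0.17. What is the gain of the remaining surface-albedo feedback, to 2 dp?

Amplification A = ΔT/ΔT₀ = 2.21/1.8 = 1.228.
Total gain g = 1 − 1/A = 1 − 1/1.228 = 0.1857.
Known gains sum to -0.102 + 0.3 − 0.17 = 0.028.
g_alb = 0.1857 − 0.028 = 0.16.

0.16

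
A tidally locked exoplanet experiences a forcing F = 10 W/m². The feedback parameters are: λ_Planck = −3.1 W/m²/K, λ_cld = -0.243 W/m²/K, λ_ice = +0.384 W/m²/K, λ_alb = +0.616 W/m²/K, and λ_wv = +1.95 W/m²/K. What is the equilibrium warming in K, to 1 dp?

25.4 K

Net feedback parameter λ = (−3.1) + (-0.243) + (+0.384) + (+0.616) + (+1.95) = -0.393 W/m²/K.
ΔT = −F/λ = −10/(-0.393) = 25.4 K.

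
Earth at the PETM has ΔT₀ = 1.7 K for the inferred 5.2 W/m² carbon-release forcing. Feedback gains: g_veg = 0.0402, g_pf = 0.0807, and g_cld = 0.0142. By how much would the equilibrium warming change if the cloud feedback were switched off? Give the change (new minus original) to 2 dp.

Original: g = 0.1351, ΔT = 1.7/(1−0.1351) = 1.9655 K.
Without cloud: g' = 0.1209, ΔT' = 1.7/(1−0.1209) = 1.9338 K.
Change = 1.9338 − 1.9655 = -0.03 K.

-0.03 K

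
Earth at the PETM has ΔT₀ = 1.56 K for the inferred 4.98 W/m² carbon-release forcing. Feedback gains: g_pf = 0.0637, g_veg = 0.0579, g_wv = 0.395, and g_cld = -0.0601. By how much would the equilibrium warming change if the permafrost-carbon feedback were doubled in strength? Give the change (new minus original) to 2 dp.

0.38 K

Original: g = 0.4565, ΔT = 1.56/(1−0.4565) = 2.8703 K.
With doubled permafrost-carbon: g' = 0.5202, ΔT' = 1.56/(1−0.5202) = 3.2514 K.
Change = 3.2514 − 2.8703 = 0.38 K.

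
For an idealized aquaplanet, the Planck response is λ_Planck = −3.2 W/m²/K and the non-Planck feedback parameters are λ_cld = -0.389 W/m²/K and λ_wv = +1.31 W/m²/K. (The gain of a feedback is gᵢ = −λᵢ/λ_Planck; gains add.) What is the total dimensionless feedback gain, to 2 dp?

Convert to gains: g_cld = -0.389/3.2 = -0.1216; g_wv = 1.31/3.2 = 0.4094.
Total gain g = 0.2878.

0.29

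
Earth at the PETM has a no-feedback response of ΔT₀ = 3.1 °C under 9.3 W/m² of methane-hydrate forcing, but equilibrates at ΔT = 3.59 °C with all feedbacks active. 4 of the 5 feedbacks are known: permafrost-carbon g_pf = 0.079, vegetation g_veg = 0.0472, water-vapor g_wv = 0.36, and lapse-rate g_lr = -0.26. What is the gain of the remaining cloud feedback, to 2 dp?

Amplification A = ΔT/ΔT₀ = 3.59/3.1 = 1.158.
Total gain g = 1 − 1/A = 1 − 1/1.158 = 0.1364.
Known gains sum to 0.079 + 0.0472 + 0.36 − 0.26 = 0.2262.
g_cld = 0.1364 − 0.2262 = -0.09.

-0.09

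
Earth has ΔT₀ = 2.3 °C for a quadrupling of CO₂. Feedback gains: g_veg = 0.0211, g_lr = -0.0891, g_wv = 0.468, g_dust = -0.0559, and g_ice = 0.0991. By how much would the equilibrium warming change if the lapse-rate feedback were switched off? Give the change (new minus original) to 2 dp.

Original: g = 0.4432, ΔT = 2.3/(1−0.4432) = 4.1307 °C.
Without lapse-rate: g' = 0.5323, ΔT' = 2.3/(1−0.5323) = 4.9177 °C.
Change = 4.9177 − 4.1307 = 0.79 °C.

0.79 °C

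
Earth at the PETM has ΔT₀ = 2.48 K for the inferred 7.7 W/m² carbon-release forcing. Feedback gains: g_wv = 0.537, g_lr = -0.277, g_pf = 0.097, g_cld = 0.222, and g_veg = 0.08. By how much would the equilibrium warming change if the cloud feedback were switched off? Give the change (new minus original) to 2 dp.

Original: g = 0.659, ΔT = 2.48/(1−0.659) = 7.2727 K.
Without cloud: g' = 0.437, ΔT' = 2.48/(1−0.437) = 4.4050 K.
Change = 4.4050 − 7.2727 = -2.87 K.

-2.87 K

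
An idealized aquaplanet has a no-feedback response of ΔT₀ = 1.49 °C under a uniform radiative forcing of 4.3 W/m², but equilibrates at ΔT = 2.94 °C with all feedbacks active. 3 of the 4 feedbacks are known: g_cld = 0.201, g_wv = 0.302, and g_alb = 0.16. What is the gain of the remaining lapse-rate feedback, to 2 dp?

Amplification A = ΔT/ΔT₀ = 2.94/1.49 = 1.973.
Total gain g = 1 − 1/A = 1 − 1/1.973 = 0.4932.
Known gains sum to 0.201 + 0.302 + 0.16 = 0.663.
g_lr = 0.4932 − 0.663 = -0.17.

-0.17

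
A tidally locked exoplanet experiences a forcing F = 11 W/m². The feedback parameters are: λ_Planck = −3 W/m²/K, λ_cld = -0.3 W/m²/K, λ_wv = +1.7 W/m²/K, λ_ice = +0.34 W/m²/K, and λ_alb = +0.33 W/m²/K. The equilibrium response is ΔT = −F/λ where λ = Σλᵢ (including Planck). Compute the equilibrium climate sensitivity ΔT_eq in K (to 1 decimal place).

Net feedback parameter λ = (−3) + (-0.3) + (+1.7) + (+0.34) + (+0.33) = -0.93 W/m²/K.
ΔT = −F/λ = −11/(-0.93) = 11.8 K.

11.8 K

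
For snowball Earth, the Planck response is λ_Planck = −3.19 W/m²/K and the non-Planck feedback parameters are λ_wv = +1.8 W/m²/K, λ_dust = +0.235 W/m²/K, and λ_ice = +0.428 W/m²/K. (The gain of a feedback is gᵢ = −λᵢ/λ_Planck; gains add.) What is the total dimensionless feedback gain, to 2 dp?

0.77

Convert to gains: g_wv = 1.8/3.19 = 0.5643; g_dust = 0.235/3.19 = 0.07367; g_ice = 0.428/3.19 = 0.1342.
Total gain g = 0.77217.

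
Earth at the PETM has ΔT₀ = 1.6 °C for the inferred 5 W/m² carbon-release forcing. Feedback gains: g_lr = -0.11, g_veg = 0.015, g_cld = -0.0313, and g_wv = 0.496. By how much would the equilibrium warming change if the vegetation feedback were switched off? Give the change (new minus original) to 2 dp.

Original: g = 0.3697, ΔT = 1.6/(1−0.3697) = 2.5385 °C.
Without vegetation: g' = 0.3547, ΔT' = 1.6/(1−0.3547) = 2.4795 °C.
Change = 2.4795 − 2.5385 = -0.06 °C.

-0.06 °C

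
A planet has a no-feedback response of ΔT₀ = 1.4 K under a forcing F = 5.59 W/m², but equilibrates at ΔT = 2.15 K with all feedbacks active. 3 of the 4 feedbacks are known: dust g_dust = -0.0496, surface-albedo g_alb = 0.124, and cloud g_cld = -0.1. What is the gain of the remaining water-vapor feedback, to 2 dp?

0.37

Amplification A = ΔT/ΔT₀ = 2.15/1.4 = 1.536.
Total gain g = 1 − 1/A = 1 − 1/1.536 = 0.349.
Known gains sum to -0.0496 + 0.124 − 0.1 = -0.0256.
g_wv = 0.349 + 0.0256 = 0.37.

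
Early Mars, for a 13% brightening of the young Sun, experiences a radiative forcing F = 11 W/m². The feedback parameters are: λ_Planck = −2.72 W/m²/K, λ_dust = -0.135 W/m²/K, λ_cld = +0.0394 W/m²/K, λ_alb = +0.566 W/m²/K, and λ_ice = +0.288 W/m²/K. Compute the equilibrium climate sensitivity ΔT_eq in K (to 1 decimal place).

Net feedback parameter λ = (−2.72) + (-0.135) + (+0.0394) + (+0.566) + (+0.288) = -1.9616 W/m²/K.
ΔT = −F/λ = −11/(-1.9616) = 5.6 K.

5.6 K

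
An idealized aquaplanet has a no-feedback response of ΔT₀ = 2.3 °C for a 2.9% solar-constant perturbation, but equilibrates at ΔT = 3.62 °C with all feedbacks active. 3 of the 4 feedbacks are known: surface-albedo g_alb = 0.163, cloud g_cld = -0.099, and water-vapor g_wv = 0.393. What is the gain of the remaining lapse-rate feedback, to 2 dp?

Amplification A = ΔT/ΔT₀ = 3.62/2.3 = 1.574.
Total gain g = 1 − 1/A = 1 − 1/1.574 = 0.3647.
Known gains sum to 0.163 − 0.099 + 0.393 = 0.457.
g_lr = 0.3647 − 0.457 = -0.09.

-0.09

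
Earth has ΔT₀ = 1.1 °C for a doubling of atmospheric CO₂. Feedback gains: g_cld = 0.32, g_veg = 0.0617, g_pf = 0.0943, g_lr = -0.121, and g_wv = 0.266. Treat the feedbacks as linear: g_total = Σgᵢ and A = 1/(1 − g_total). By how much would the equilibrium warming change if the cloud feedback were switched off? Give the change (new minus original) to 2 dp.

Original: g = 0.621, ΔT = 1.1/(1−0.621) = 2.9024 °C.
Without cloud: g' = 0.301, ΔT' = 1.1/(1−0.301) = 1.5737 °C.
Change = 1.5737 − 2.9024 = -1.33 °C.

-1.33 °C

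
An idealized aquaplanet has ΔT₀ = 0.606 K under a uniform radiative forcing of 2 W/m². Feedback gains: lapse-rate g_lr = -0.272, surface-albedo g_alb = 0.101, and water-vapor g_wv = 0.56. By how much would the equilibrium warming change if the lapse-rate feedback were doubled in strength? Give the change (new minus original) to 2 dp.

-0.31 K

Original: g = 0.389, ΔT = 0.606/(1−0.389) = 0.9918 K.
With doubled lapse-rate: g' = 0.117, ΔT' = 0.606/(1−0.117) = 0.6863 K.
Change = 0.6863 − 0.9918 = -0.31 K.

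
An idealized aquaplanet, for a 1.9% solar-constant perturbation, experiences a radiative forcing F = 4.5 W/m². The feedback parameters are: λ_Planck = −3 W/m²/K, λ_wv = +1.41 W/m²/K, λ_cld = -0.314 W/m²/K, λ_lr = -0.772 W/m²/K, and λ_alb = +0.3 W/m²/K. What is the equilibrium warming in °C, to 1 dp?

1.9 °C

Net feedback parameter λ = (−3) + (+1.41) + (-0.314) + (-0.772) + (+0.3) = -2.376 W/m²/K.
ΔT = −F/λ = −4.5/(-2.376) = 1.9 °C.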